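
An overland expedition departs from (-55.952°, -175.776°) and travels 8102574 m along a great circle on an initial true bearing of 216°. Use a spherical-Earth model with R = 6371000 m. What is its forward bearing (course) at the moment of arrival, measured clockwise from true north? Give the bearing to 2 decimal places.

final bearing 333.44°

Central angle δ = d/R = 1.271790 rad.
Start latitude φ₁ = -0.976547 rad; initial bearing θ = 3.769911 rad.
Destination latitude: φ₂ = arcsin( sin φ₁ cos δ + cos φ₁ sin δ cos θ ) = arcsin(-0.676933) = -42.604°.
Then Δλ = atan2(-0.314491, -0.266314) = -2.273435 rad, from sin θ sin δ cos φ₁ over cos δ − sin φ₁ sin φ₂.
λ₂ = -175.776° + -130.258° = -306.034°, normalized to (−180°, 180°] → 53.966°.
The forward bearing on arrival equals the back-azimuth from the destination plus 180°.
Back-azimuth from P₂ (-42.60°, 53.97°) to P₁ (-55.95°, -175.78°), with Δλ' = λ₁ − λ₂ = -229.74°: atan2( sin Δλ' cos φ₁ , cos φ₂ sin φ₁ − sin φ₂ cos φ₁ cos Δλ' ) = 153.44°.
Final bearing = (153.44° + 180°) mod 360° = 333.44°.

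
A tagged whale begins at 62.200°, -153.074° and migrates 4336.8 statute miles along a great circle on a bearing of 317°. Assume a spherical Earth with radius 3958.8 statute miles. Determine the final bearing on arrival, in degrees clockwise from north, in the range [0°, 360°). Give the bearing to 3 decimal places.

δ = 4336.8/3958.8 = 1.095483 rad (62.7666°).
Converting: φ₁ = 1.085595 rad, θ = 5.532694 rad.
sin φ₂ = sin φ₁ cos δ + cos φ₁ sin δ cos θ = (0.884581)(0.457617) + (0.466387)(0.889150)(0.731354) = 0.708082
φ₂ = asin(0.708082) = 0.786779 rad = 45.079°.
Δλ = atan2( sin θ sin δ cos φ₁ , cos δ − sin φ₁ sin φ₂ ) = atan2(-0.282816, -0.168739) = -2.108741 rad = -120.822°.
λ₂ = -153.074° + -120.822° = -273.896°, normalized to (−180°, 180°] → 86.104°.
The forward bearing on arrival equals the back-azimuth from the destination plus 180°.
Back-azimuth from P₂ (45.079°, 86.104°) to P₁ (62.200°, -153.074°), with Δλ' = λ₁ − λ₂ = -239.178°: atan2( sin Δλ' cos φ₁ , cos φ₂ sin φ₁ − sin φ₂ cos φ₁ cos Δλ' ) = 26.772°.
Final bearing = (26.772° + 180°) mod 360° = 206.772°.

final bearing 206.772°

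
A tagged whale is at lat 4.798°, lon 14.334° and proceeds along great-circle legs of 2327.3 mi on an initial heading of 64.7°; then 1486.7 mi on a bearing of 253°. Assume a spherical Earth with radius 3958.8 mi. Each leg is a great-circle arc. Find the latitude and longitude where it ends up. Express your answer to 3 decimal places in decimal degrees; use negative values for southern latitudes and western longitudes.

latitude 10.508°, longitude 25.212°

Apply the spherical direct solution leg by leg, carrying full precision between legs.
Leg 1: from (4.798°, 14.334°), δ = 2327.3/3958.8 = 0.587880 rad, θ = 64.7° → φ = 17.805°, λ = 46.112°.
Leg 2: from (17.805°, 46.112°), δ = 1486.7/3958.8 = 0.375543 rad, θ = 253° → φ = 10.508°, λ = 25.212°.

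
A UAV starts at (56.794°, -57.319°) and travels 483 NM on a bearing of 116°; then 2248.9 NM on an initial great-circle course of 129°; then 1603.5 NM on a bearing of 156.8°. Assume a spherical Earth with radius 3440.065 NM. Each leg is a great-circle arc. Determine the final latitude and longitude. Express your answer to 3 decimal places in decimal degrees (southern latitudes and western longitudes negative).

Apply the spherical direct solution leg by leg, carrying full precision between legs.
Leg 1: from (56.794°, -57.319°), δ = 483/3440.065 = 0.140404 rad, θ = 116° → φ = 52.644°, λ = -45.355°.
Leg 2: from (52.644°, -45.355°), δ = 2248.9/3440.065 = 0.653738 rad, θ = 129° → φ = 23.501°, λ = -14.333°.
Leg 3: from (23.501°, -14.333°), δ = 1603.5/3440.065 = 0.466125 rad, θ = 156.8° → φ = -1.295°, λ = -4.132°.

latitude -1.295°, longitude -4.132°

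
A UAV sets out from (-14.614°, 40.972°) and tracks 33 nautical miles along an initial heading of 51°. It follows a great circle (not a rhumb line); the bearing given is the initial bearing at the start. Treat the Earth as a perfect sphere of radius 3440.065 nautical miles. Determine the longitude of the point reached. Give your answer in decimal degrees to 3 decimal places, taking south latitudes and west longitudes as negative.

longitude 41.413°

Central angle δ = d/R = 0.009593 rad.
Converting: φ₁ = -0.255062 rad, θ = 0.890118 rad.
Destination latitude: φ₂ = arcsin( sin φ₁ cos δ + cos φ₁ sin δ cos θ ) = arcsin(-0.246453) = -14.268°.
Δλ = atan2( sin θ sin δ cos φ₁ , cos δ − sin φ₁ sin φ₂ ) = atan2(0.007214, 0.937773) = 0.007692 rad = 0.441°.
λ₂ = λ₁ + Δλ = 41.413°.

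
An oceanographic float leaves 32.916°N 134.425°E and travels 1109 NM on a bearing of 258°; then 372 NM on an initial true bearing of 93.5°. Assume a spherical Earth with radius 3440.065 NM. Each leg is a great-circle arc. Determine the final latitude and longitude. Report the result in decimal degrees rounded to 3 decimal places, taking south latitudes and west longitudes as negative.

latitude 26.845°, longitude 120.931°

Apply the spherical direct solution leg by leg, carrying full precision between legs.
Leg 1: from (32.916°, 134.425°), δ = 1109/3440.065 = 0.322378 rad, θ = 258° → φ = 27.395°, λ = 113.996°.
Leg 2: from (27.395°, 113.996°), δ = 372/3440.065 = 0.108137 rad, θ = 93.5° → φ = 26.845°, λ = 120.931°.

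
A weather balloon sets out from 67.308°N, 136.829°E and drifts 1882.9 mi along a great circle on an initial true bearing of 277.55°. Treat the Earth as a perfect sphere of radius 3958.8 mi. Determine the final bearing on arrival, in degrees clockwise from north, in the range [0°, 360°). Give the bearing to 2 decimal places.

final bearing 225.38°

Angular distance δ = d/R = 1882.9 / 3958.8 = 0.475624 rad.
Converting: φ₁ = 1.174746 rad, θ = 4.844161 rad.
Applying the spherical law of cosines for sides, sin φ₂ = sin φ₁ cos δ + cos φ₁ sin δ cos θ = 0.843400, so φ₂ = 57.501°.
Δλ = atan2( sin θ sin δ cos φ₁ , cos δ − sin φ₁ sin φ₂ ) = atan2(-0.175113, 0.110893) = -1.006278 rad = -57.655°.
λ₂ = 136.829° + -57.655° = 79.174°.
The forward bearing on arrival equals the back-azimuth from the destination plus 180°.
Back-azimuth from P₂ (57.50°, 79.17°) to P₁ (67.31°, 136.83°), with Δλ' = λ₁ − λ₂ = 57.66°: atan2( sin Δλ' cos φ₁ , cos φ₂ sin φ₁ − sin φ₂ cos φ₁ cos Δλ' ) = 45.38°.
Final bearing = (45.38° + 180°) mod 360° = 225.38°.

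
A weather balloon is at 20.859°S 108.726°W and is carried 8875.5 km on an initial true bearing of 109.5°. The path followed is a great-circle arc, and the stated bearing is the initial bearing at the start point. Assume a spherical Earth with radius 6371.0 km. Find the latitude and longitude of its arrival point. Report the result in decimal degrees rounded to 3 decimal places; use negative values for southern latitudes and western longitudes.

latitude -21.713°, longitude -21.699°

δ = 8875.5/6371 = 1.393109 rad (79.8193°).
Start latitude φ₁ = -0.364058 rad; initial bearing θ = 1.911136 rad.
sin φ₂ = sin φ₁ cos δ + cos φ₁ sin δ cos θ = (-0.356069)(0.176753) + (0.934460)(0.984255)(-0.333807) = -0.369954
φ₂ = asin(-0.369954) = -0.378960 rad = -21.713°.
For the longitude increment, Δλ = atan2( sin θ sin δ cos φ₁, cos δ − sin φ₁ sin φ₂ ) = atan2(0.866991, 0.045024) = 87.027°.
λ₂ = -108.726° + 87.027° = -21.699°.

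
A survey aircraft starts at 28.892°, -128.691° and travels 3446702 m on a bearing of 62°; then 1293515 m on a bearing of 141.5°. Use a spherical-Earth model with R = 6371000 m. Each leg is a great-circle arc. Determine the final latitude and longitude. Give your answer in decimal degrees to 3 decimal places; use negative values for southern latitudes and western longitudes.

Apply the spherical direct solution leg by leg, carrying full precision between legs.
Leg 1: from (28.892°, -128.691°), δ = 3446702/6371000 = 0.540999 rad, θ = 62° → φ = 38.744°, λ = -93.029°.
Leg 2: from (38.744°, -93.029°), δ = 1293515/6371000 = 0.203032 rad, θ = 141.5° → φ = 29.335°, λ = -84.750°.

latitude 29.335°, longitude -84.750°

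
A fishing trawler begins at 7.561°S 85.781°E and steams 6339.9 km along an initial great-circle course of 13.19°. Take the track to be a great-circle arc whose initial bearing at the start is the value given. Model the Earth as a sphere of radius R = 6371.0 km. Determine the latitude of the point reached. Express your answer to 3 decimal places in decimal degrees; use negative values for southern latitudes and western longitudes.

latitude 47.558°

Angular distance δ = d/R = 6339.9 / 6371 = 0.995119 rad.
Converting: φ₁ = -0.131964 rad, θ = 0.230209 rad.
sin φ₂ = sin φ₁ cos δ + cos φ₁ sin δ cos θ = (-0.131582)(0.544403) + (0.991305)(0.838823)(0.973619) = 0.737960
φ₂ = asin(0.737960) = 0.830042 rad = 47.558°.
For the longitude increment, Δλ = atan2( sin θ sin δ cos φ₁, cos δ − sin φ₁ sin φ₂ ) = atan2(0.189739, 0.641505) = 16.477°.
λ₂ = λ₁ + Δλ = 102.258°.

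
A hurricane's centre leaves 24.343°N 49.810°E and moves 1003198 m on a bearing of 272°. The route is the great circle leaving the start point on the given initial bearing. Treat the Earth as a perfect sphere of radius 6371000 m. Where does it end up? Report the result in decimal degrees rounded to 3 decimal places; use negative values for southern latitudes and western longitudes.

Central angle δ = d/R = 0.157463 rad.
With φ₁ = 24.343° = 0.424865 rad and θ = 272° = 4.747296 rad:
sin φ₂ = sin φ₁ cos δ + cos φ₁ sin δ cos θ = (0.412198)(0.987628) + (0.911094)(0.156813)(0.034899) = 0.412085
φ₂ = asin(0.412085) = 0.424741 rad = 24.336°.
For the longitude increment, Δλ = atan2( sin θ sin δ cos φ₁, cos δ − sin φ₁ sin φ₂ ) = atan2(-0.142785, 0.817768) = -9.904°.
λ₂ = 49.810° + -9.904° = 39.906°.

latitude 24.336°, longitude 39.906°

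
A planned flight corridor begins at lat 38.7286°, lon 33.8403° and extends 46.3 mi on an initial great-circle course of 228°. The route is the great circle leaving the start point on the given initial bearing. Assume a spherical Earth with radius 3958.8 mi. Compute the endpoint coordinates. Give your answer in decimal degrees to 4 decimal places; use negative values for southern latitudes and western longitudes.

latitude 38.2785°, longitude 33.2059°

Angular distance δ = d/R = 46.3 / 3958.8 = 0.011695 rad.
With φ₁ = 38.7286° = 0.675942 rad and θ = 228° = 3.979351 rad:
Applying the spherical law of cosines for sides, sin φ₂ = sin φ₁ cos δ + cos φ₁ sin δ cos θ = 0.619484, so φ₂ = 38.2785°.
Δλ = atan2( sin θ sin δ cos φ₁ , cos δ − sin φ₁ sin φ₂ ) = atan2(-0.006780, 0.612362) = -0.011072 rad = -0.6344°.
λ₂ = 33.8403° + -0.6344° = 33.2059°.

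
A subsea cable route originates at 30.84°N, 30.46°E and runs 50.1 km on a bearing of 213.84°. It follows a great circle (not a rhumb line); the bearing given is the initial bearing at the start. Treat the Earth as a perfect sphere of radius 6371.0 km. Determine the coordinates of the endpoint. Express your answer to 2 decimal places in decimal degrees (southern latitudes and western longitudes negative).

δ = 50.1/6371 = 0.007864 rad (0.4506°).
With φ₁ = 30.84° = 0.538260 rad and θ = 213.84° = 3.732212 rad:
Destination latitude: φ₂ = arcsin( sin φ₁ cos δ + cos φ₁ sin δ cos θ ) = arcsin(0.507019) = 30.47°.
For the longitude increment, Δλ = atan2( sin θ sin δ cos φ₁, cos δ − sin φ₁ sin φ₂ ) = atan2(-0.003760, 0.740050) = -0.29°.
λ₂ = 30.46° + -0.29° = 30.17°.

latitude 30.47°, longitude 30.17°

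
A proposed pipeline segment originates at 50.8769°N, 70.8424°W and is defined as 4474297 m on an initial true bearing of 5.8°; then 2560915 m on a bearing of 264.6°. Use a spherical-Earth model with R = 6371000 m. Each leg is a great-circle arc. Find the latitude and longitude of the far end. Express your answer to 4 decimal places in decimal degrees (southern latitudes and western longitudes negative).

latitude 66.3078°, longitude -42.0976°

Apply the spherical direct solution leg by leg, carrying full precision between legs.
Leg 1: from (50.8769°, -70.8424°), δ = 4474297/6371000 = 0.702291 rad, θ = 5.8° → φ = 86.1336°, λ = 33.6701°.
Leg 2: from (86.1336°, 33.6701°), δ = 2560915/6371000 = 0.401964 rad, θ = 264.6° → φ = 66.3078°, λ = -42.0976°.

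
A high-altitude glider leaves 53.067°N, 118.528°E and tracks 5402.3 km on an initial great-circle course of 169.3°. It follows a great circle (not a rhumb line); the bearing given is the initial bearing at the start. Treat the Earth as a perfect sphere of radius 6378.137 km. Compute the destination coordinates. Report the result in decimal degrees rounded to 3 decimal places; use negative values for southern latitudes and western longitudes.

latitude 4.987°, longitude 126.556°

Angular distance δ = d/R = 5402.3 / 6378.137 = 0.847003 rad.
Start latitude φ₁ = 0.926194 rad; initial bearing θ = 2.954842 rad.
Destination latitude: φ₂ = arcsin( sin φ₁ cos δ + cos φ₁ sin δ cos θ ) = arcsin(0.086937) = 4.987°.
Then Δλ = atan2(0.083594, 0.592740) = 0.140106 rad, from sin θ sin δ cos φ₁ over cos δ − sin φ₁ sin φ₂.
λ₂ = λ₁ + Δλ = 126.556°.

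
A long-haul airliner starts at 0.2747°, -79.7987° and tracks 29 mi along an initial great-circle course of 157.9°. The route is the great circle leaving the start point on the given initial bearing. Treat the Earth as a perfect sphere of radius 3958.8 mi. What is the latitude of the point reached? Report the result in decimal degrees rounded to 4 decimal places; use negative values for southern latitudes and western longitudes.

The arc subtends δ = 29/3958.8 = 0.007325 rad at the centre.
Start latitude φ₁ = 0.004794 rad; initial bearing θ = 2.755875 rad.
Destination latitude: φ₂ = arcsin( sin φ₁ cos δ + cos φ₁ sin δ cos θ ) = arcsin(-0.001993) = -0.1142°.
For the longitude increment, Δλ = atan2( sin θ sin δ cos φ₁, cos δ − sin φ₁ sin φ₂ ) = atan2(0.002756, 0.999983) = 0.1579°.
λ₂ = -79.7987° + 0.1579° = -79.6408°.

latitude -0.1142°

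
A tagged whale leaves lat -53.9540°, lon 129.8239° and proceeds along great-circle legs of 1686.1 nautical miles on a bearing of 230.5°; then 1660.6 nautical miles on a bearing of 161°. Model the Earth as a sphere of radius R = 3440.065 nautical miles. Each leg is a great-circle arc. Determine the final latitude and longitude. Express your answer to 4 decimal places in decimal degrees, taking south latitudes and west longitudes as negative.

latitude -81.2691°, longitude 161.7857°

Apply the spherical direct solution leg by leg, carrying full precision between legs.
Leg 1: from (-53.9540°, 129.8239°), δ = 1686.1/3440.065 = 0.490136 rad, θ = 230.5° → φ = -62.8167°, λ = 77.1578°.
Leg 2: from (-62.8167°, 77.1578°), δ = 1660.6/3440.065 = 0.482723 rad, θ = 161° → φ = -81.2691°, λ = 161.7857°.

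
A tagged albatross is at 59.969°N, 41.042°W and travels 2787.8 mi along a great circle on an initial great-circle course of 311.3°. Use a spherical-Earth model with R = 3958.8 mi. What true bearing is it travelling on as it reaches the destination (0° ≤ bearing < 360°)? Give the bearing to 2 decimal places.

final bearing 230.61°

The arc subtends δ = 2787.8/3958.8 = 0.704203 rad at the centre.
Converting: φ₁ = 1.046656 rad, θ = 5.433210 rad.
Applying the spherical law of cosines for sides, sin φ₂ = sin φ₁ cos δ + cos φ₁ sin δ cos θ = 0.873667, so φ₂ = 60.888°.
Δλ = atan2( sin θ sin δ cos φ₁ , cos δ − sin φ₁ sin φ₂ ) = atan2(-0.243422, 0.005746) = -1.547195 rad = -88.648°.
λ₂ = -41.042° + -88.648° = -129.690°.
The forward bearing on arrival equals the back-azimuth from the destination plus 180°.
Back-azimuth from P₂ (60.89°, -129.69°) to P₁ (59.97°, -41.04°), with Δλ' = λ₁ − λ₂ = 88.65°: atan2( sin Δλ' cos φ₁ , cos φ₂ sin φ₁ − sin φ₂ cos φ₁ cos Δλ' ) = 50.61°.
Final bearing = (50.61° + 180°) mod 360° = 230.61°.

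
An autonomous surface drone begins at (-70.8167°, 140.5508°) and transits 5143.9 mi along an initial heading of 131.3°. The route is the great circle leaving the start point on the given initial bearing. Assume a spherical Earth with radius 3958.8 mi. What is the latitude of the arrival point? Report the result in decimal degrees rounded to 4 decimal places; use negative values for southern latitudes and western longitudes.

latitude -27.5265°

δ = 5143.9/3958.8 = 1.299358 rad (74.4478°).
Converting: φ₁ = -1.235985 rad, θ = 2.291617 rad.
sin φ₂ = sin φ₁ cos δ + cos φ₁ sin δ cos θ = (-0.944472)(0.268117) + (0.328591)(0.963386)(-0.660002) = -0.462159
φ₂ = asin(-0.462159) = -0.480429 rad = -27.5265°.
Δλ = atan2( sin θ sin δ cos φ₁ , cos δ − sin φ₁ sin φ₂ ) = atan2(0.237821, -0.168380) = 2.186879 rad = 125.2990°.
λ₂ = 140.5508° + 125.2990° = 265.8498°, normalized to (−180°, 180°] → -94.1502°.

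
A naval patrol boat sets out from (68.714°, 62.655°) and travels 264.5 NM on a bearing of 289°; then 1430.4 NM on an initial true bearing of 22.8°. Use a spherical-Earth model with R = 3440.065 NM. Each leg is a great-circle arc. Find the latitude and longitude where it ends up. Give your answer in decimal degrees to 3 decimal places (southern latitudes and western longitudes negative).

Apply the spherical direct solution leg by leg, carrying full precision between legs.
Leg 1: from (68.714°, 62.655°), δ = 264.5/3440.065 = 0.076888 rad, θ = 289° → φ = 69.736°, λ = 50.551°.
Leg 2: from (69.736°, 50.551°), δ = 1430.4/3440.065 = 0.415806 rad, θ = 22.8° → φ = 80.801°, λ = 152.274°.

latitude 80.801°, longitude 152.274°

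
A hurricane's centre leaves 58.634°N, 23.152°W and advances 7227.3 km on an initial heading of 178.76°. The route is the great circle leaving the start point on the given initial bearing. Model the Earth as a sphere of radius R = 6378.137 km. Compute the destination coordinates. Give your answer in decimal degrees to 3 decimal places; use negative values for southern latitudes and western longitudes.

δ = 7227.3/6378.137 = 1.133137 rad (64.9239°).
Start latitude φ₁ = 1.023356 rad; initial bearing θ = 3.119951 rad.
Destination latitude: φ₂ = arcsin( sin φ₁ cos δ + cos φ₁ sin δ cos θ ) = arcsin(-0.109449) = -6.284°.
Δλ = atan2( sin θ sin δ cos φ₁ , cos δ − sin φ₁ sin φ₂ ) = atan2(0.010202, 0.517275) = 0.019720 rad = 1.130°.
λ₂ = λ₁ + Δλ = -22.022°.

latitude -6.284°, longitude -22.022°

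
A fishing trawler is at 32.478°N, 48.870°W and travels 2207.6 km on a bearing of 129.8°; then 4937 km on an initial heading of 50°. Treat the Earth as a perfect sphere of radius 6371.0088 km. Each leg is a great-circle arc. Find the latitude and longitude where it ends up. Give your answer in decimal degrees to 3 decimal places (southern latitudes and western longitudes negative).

Apply the spherical direct solution leg by leg, carrying full precision between legs.
Leg 1: from (32.478°, -48.870°), δ = 2207.6/6371.0088 = 0.346507 rad, θ = 129.8° → φ = 18.764°, λ = -32.874°.
Leg 2: from (18.764°, -32.874°), δ = 4937/6371.0088 = 0.774917 rad, θ = 50° → φ = 40.969°, λ = 12.347°.

latitude 40.969°, longitude 12.347°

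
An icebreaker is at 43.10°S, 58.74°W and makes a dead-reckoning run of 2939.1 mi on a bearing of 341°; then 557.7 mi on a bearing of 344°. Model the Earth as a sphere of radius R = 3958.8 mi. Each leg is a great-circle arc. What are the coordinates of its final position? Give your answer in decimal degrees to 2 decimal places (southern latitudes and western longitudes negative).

latitude 5.65°, longitude -73.69°

Apply the spherical direct solution leg by leg, carrying full precision between legs.
Leg 1: from (-43.10°, -58.74°), δ = 2939.1/3958.8 = 0.742422 rad, θ = 341° → φ = -2.10°, λ = -71.46°.
Leg 2: from (-2.10°, -71.46°), δ = 557.7/3958.8 = 0.140876 rad, θ = 344° → φ = 5.65°, λ = -73.69°.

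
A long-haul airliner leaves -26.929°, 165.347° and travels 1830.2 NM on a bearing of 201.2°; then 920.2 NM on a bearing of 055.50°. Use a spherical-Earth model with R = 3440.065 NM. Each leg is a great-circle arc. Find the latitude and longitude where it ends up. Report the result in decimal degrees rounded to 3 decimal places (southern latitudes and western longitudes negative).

latitude -44.082°, longitude 164.683°

Apply the spherical direct solution leg by leg, carrying full precision between legs.
Leg 1: from (-26.929°, 165.347°), δ = 1830.2/3440.065 = 0.532025 rad, θ = 201.2° → φ = -54.287°, λ = 147.030°.
Leg 2: from (-54.287°, 147.030°), δ = 920.2/3440.065 = 0.267495 rad, θ = 55.5° → φ = -44.082°, λ = 164.683°.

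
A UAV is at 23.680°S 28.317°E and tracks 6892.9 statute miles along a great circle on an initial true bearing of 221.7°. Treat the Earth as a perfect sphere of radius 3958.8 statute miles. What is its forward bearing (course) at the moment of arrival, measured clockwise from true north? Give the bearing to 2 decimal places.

Angular distance δ = d/R = 6892.9 / 3958.8 = 1.741159 rad.
Start latitude φ₁ = -0.413294 rad; initial bearing θ = 3.869395 rad.
sin φ₂ = sin φ₁ cos δ + cos φ₁ sin δ cos θ = (-0.401628)(-0.169540) + (0.915803)(0.985523)(-0.746638) = -0.605783
φ₂ = asin(-0.605783) = -0.650749 rad = -37.285°.
For the longitude increment, Δλ = atan2( sin θ sin δ cos φ₁, cos δ − sin φ₁ sin φ₂ ) = atan2(-0.600400, -0.412839) = -124.513°.
Hence λ₂ = 28.317° + -124.513° = -96.196°.
The forward bearing on arrival equals the back-azimuth from the destination plus 180°.
Back-azimuth from P₂ (-37.29°, -96.20°) to P₁ (-23.68°, 28.32°), with Δλ' = λ₁ − λ₂ = 124.51°: atan2( sin Δλ' cos φ₁ , cos φ₂ sin φ₁ − sin φ₂ cos φ₁ cos Δλ' ) = 130.03°.
Final bearing = (130.03° + 180°) mod 360° = 310.03°.

final bearing 310.03°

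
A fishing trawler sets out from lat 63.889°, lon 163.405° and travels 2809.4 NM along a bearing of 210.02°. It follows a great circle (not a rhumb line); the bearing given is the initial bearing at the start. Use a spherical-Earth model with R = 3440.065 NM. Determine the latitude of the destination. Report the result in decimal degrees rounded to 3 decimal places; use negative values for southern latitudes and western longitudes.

δ = 2809.4/3440.065 = 0.816671 rad (46.7918°).
Converting: φ₁ = 1.115073 rad, θ = 3.665540 rad.
Applying the spherical law of cosines for sides, sin φ₂ = sin φ₁ cos δ + cos φ₁ sin δ cos θ = 0.337027, so φ₂ = 19.696°.
For the longitude increment, Δλ = atan2( sin θ sin δ cos φ₁, cos δ − sin φ₁ sin φ₂ ) = atan2(-0.160489, 0.382021) = -22.788°.
Hence λ₂ = 163.405° + -22.788° = 140.617°.

latitude 19.696°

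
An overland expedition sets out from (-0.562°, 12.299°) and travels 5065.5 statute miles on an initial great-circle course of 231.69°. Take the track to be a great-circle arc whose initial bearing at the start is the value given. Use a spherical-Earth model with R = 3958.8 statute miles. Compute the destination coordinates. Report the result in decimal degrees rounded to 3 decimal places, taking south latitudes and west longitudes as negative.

δ = 5065.5/3958.8 = 1.279554 rad (73.3131°).
Converting: φ₁ = -0.009809 rad, θ = 4.043753 rad.
Destination latitude: φ₂ = arcsin( sin φ₁ cos δ + cos φ₁ sin δ cos θ ) = arcsin(-0.596598) = -36.627°.
For the longitude increment, Δλ = atan2( sin θ sin δ cos φ₁, cos δ − sin φ₁ sin φ₂ ) = atan2(-0.751588, 0.281290) = -69.481°.
Hence λ₂ = 12.299° + -69.481° = -57.182°.

latitude -36.627°, longitude -57.182°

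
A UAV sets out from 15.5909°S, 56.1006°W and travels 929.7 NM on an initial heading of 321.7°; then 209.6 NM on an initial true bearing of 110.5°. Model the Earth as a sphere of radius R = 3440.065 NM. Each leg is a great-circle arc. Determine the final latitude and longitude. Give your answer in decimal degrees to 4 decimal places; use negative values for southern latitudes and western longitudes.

latitude -4.4958°, longitude -62.3610°

Apply the spherical direct solution leg by leg, carrying full precision between legs.
Leg 1: from (-15.5909°, -56.1006°), δ = 929.7/3440.065 = 0.270257 rad, θ = 321.7° → φ = -3.2792°, λ = -65.6408°.
Leg 2: from (-3.2792°, -65.6408°), δ = 209.6/3440.065 = 0.060929 rad, θ = 110.5° → φ = -4.4958°, λ = -62.3610°.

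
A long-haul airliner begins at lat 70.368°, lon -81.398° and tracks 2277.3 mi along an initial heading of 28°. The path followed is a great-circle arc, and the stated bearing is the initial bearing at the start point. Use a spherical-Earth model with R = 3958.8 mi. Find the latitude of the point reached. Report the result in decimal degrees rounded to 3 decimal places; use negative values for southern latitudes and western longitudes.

δ = 2277.3/3958.8 = 0.575250 rad (32.9594°).
Converting: φ₁ = 1.228153 rad, θ = 0.488692 rad.
sin φ₂ = sin φ₁ cos δ + cos φ₁ sin δ cos θ = (0.941870)(0.839056) + (0.335978)(0.544045)(0.882948) = 0.951673
φ₂ = asin(0.951673) = 1.258639 rad = 72.115°.
For the longitude increment, Δλ = atan2( sin θ sin δ cos φ₁, cos δ − sin φ₁ sin φ₂ ) = atan2(0.085813, -0.057296) = 123.730°.
λ₂ = λ₁ + Δλ = 42.332°.

latitude 72.115°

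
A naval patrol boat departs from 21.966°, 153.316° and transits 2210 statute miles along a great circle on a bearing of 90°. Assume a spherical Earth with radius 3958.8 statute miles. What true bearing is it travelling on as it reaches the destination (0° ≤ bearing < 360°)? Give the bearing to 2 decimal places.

Angular distance δ = d/R = 2210 / 3958.8 = 0.558250 rad.
Start latitude φ₁ = 0.383379 rad; initial bearing θ = 1.570796 rad.
Destination latitude: φ₂ = arcsin( sin φ₁ cos δ + cos φ₁ sin δ cos θ ) = arcsin(0.317268) = 18.498°.
Δλ = atan2( sin θ sin δ cos φ₁ , cos δ − sin φ₁ sin φ₂ ) = atan2(0.491249, 0.729507) = 0.592649 rad = 33.956°.
λ₂ = 153.316° + 33.956° = 187.272°, normalized to (−180°, 180°] → -172.728°.
The forward bearing on arrival equals the back-azimuth from the destination plus 180°.
Back-azimuth from P₂ (18.50°, -172.73°) to P₁ (21.97°, 153.32°), with Δλ' = λ₁ − λ₂ = 326.04°: atan2( sin Δλ' cos φ₁ , cos φ₂ sin φ₁ − sin φ₂ cos φ₁ cos Δλ' ) = 282.06°.
Final bearing = (282.06° + 180°) mod 360° = 102.06°.

final bearing 102.06°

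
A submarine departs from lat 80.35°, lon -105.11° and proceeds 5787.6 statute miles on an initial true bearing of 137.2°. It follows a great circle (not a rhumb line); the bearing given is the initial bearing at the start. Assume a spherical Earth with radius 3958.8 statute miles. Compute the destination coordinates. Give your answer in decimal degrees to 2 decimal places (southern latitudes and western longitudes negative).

latitude -0.87°, longitude -62.62°

δ = 5787.6/3958.8 = 1.461958 rad (83.7640°).
Converting: φ₁ = 1.402372 rad, θ = 2.394592 rad.
Destination latitude: φ₂ = arcsin( sin φ₁ cos δ + cos φ₁ sin δ cos θ ) = arcsin(-0.015180) = -0.87°.
For the longitude increment, Δλ = atan2( sin θ sin δ cos φ₁, cos δ − sin φ₁ sin φ₂ ) = atan2(0.113220, 0.123589) = 42.49°.
λ₂ = -105.11° + 42.49° = -62.62°.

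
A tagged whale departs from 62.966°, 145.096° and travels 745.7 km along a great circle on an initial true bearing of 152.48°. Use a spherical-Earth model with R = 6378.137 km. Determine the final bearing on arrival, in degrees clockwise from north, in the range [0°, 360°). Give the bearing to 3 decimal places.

δ = 745.7/6378.137 = 0.116915 rad (6.6987°).
With φ₁ = 62.966° = 1.098964 rad and θ = 152.48° = 2.661278 rad:
Applying the spherical law of cosines for sides, sin φ₂ = sin φ₁ cos δ + cos φ₁ sin δ cos θ = 0.837636, so φ₂ = 56.891°.
Then Δλ = atan2(0.024498, 0.247060) = 0.098835 rad, from sin θ sin δ cos φ₁ over cos δ − sin φ₁ sin φ₂.
Hence λ₂ = 145.096° + 5.663° = 150.759°.
The forward bearing on arrival equals the back-azimuth from the destination plus 180°.
Back-azimuth from P₂ (56.891°, 150.759°) to P₁ (62.966°, 145.096°), with Δλ' = λ₁ − λ₂ = -5.663°: atan2( sin Δλ' cos φ₁ , cos φ₂ sin φ₁ − sin φ₂ cos φ₁ cos Δλ' ) = 337.389°.
Final bearing = (337.389° + 180°) mod 360° = 157.389°.

final bearing 157.389°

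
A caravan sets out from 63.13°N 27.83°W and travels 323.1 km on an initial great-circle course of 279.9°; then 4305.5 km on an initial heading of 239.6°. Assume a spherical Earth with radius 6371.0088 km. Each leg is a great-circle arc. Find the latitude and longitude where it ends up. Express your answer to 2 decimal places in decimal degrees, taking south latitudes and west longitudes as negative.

Apply the spherical direct solution leg by leg, carrying full precision between legs.
Leg 1: from (63.13°, -27.83°), δ = 323.1/6371.0088 = 0.050714 rad, θ = 279.9° → φ = 63.49°, λ = -34.25°.
Leg 2: from (63.49°, -34.25°), δ = 4305.5/6371.0088 = 0.675796 rad, θ = 239.6° → φ = 33.84°, λ = -74.76°.

latitude 33.84°, longitude -74.76°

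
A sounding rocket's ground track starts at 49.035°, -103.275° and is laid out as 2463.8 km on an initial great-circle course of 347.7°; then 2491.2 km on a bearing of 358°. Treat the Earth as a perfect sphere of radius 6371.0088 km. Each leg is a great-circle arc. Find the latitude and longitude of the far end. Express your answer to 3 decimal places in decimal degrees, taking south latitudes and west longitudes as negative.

latitude 87.291°, longitude 79.342°

Apply the spherical direct solution leg by leg, carrying full precision between legs.
Leg 1: from (49.035°, -103.275°), δ = 2463.8/6371.0088 = 0.386721 rad, θ = 347.7° → φ = 70.209°, λ = -117.001°.
Leg 2: from (70.209°, -117.001°), δ = 2491.2/6371.0088 = 0.391021 rad, θ = 358° → φ = 87.291°, λ = 79.342°.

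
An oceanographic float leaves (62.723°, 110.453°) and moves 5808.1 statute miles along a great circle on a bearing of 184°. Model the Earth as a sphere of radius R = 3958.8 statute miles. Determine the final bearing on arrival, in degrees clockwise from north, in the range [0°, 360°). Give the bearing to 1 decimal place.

The arc subtends δ = 5808.1/3958.8 = 1.467137 rad at the centre.
With φ₁ = 62.723° = 1.094723 rad and θ = 184° = 3.211406 rad:
Destination latitude: φ₂ = arcsin( sin φ₁ cos δ + cos φ₁ sin δ cos θ ) = arcsin(-0.362754) = -21.269°.
Δλ = atan2( sin θ sin δ cos φ₁ , cos δ − sin φ₁ sin φ₂ ) = atan2(-0.031797, 0.425891) = -0.074522 rad = -4.270°.
λ₂ = λ₁ + Δλ = 106.183°.
The forward bearing on arrival equals the back-azimuth from the destination plus 180°.
Back-azimuth from P₂ (-21.3°, 106.2°) to P₁ (62.7°, 110.5°), with Δλ' = λ₁ − λ₂ = 4.3°: atan2( sin Δλ' cos φ₁ , cos φ₂ sin φ₁ − sin φ₂ cos φ₁ cos Δλ' ) = 2.0°.
Final bearing = (2.0° + 180°) mod 360° = 182.0°.

final bearing 182.0°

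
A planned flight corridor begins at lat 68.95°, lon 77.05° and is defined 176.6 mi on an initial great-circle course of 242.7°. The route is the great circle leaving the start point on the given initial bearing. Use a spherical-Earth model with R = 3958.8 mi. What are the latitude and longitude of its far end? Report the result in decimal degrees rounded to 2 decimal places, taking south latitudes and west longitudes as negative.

latitude 67.67°, longitude 71.06°

The arc subtends δ = 176.6/3958.8 = 0.044609 rad at the centre.
Start latitude φ₁ = 1.203405 rad; initial bearing θ = 4.235914 rad.
Applying the spherical law of cosines for sides, sin φ₂ = sin φ₁ cos δ + cos φ₁ sin δ cos θ = 0.924992, so φ₂ = 67.67°.
Then Δλ = atan2(-0.014234, 0.135740) = -0.104477 rad, from sin θ sin δ cos φ₁ over cos δ − sin φ₁ sin φ₂.
λ₂ = 77.05° + -5.99° = 71.06°.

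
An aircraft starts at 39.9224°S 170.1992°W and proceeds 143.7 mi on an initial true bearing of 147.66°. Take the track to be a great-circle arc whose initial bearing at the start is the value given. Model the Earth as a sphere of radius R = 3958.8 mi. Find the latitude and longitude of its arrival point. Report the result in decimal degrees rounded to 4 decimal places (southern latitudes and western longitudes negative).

latitude -41.6702°, longitude -168.7100°

Central angle δ = d/R = 0.036299 rad.
Converting: φ₁ = -0.696777 rad, θ = 2.577153 rad.
Applying the spherical law of cosines for sides, sin φ₂ = sin φ₁ cos δ + cos φ₁ sin δ cos θ = -0.664842, so φ₂ = -41.6702°.
Then Δλ = atan2(0.014889, 0.572679) = 0.025992 rad, from sin θ sin δ cos φ₁ over cos δ − sin φ₁ sin φ₂.
λ₂ = -170.1992° + 1.4892° = -168.7100°.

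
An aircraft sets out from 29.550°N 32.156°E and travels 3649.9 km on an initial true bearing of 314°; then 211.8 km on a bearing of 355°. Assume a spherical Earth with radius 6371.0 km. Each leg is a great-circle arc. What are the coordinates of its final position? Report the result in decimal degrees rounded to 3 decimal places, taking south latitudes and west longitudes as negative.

latitude 49.800°, longitude -3.668°

Apply the spherical direct solution leg by leg, carrying full precision between legs.
Leg 1: from (29.550°, 32.156°), δ = 3649.9/6371 = 0.572893 rad, θ = 314° → φ = 47.903°, λ = -3.410°.
Leg 2: from (47.903°, -3.410°), δ = 211.8/6371 = 0.033244 rad, θ = 355° → φ = 49.800°, λ = -3.668°.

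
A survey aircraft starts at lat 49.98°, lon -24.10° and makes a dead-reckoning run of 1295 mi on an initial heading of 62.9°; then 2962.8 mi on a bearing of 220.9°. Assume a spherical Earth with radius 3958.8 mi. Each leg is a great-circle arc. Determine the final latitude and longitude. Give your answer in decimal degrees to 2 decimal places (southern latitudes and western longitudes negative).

Apply the spherical direct solution leg by leg, carrying full precision between legs.
Leg 1: from (49.98°, -24.10°), δ = 1295/3958.8 = 0.327119 rad, θ = 62.9° → φ = 55.02°, λ = 5.83°.
Leg 2: from (55.02°, 5.83°), δ = 2962.8/3958.8 = 0.748409 rad, θ = 220.9° → φ = 17.79°, λ = -22.07°.

latitude 17.79°, longitude -22.07°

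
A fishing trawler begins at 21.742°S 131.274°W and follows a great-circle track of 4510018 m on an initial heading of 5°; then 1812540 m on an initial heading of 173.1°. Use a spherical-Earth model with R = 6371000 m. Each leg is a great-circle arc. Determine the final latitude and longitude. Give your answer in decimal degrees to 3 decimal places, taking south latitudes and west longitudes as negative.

Apply the spherical direct solution leg by leg, carrying full precision between legs.
Leg 1: from (-21.742°, -131.274°), δ = 4510018/6371000 = 0.707898 rad, θ = 5° → φ = 18.679°, λ = -127.844°.
Leg 2: from (18.679°, -127.844°), δ = 1812540/6371000 = 0.284499 rad, θ = 173.1° → φ = 2.488°, λ = -125.910°.

latitude 2.488°, longitude -125.910°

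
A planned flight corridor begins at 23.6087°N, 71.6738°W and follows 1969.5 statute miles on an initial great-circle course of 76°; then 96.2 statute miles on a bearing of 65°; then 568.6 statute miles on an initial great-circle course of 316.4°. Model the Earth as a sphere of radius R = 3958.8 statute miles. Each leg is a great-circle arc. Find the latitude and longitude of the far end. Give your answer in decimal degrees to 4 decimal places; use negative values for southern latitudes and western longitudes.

latitude 33.6137°, longitude -45.6672°

Apply the spherical direct solution leg by leg, carrying full precision between legs.
Leg 1: from (23.6087°, -71.6738°), δ = 1969.5/3958.8 = 0.497499 rad, θ = 76° → φ = 27.2407°, λ = -40.2868°.
Leg 2: from (27.2407°, -40.2868°), δ = 96.2/3958.8 = 0.024300 rad, θ = 65° → φ = 27.8219°, λ = -38.8600°.
Leg 3: from (27.8219°, -38.8600°), δ = 568.6/3958.8 = 0.143629 rad, θ = 316.4° → φ = 33.6137°, λ = -45.6672°.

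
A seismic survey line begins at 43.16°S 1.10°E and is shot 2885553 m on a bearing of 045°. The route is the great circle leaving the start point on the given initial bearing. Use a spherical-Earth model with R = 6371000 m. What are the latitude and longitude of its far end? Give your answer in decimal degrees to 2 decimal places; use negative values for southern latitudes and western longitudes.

latitude -22.91°, longitude 20.73°

Angular distance δ = d/R = 2885553 / 6371000 = 0.452920 rad.
Start latitude φ₁ = -0.753284 rad; initial bearing θ = 0.785398 rad.
sin φ₂ = sin φ₁ cos δ + cos φ₁ sin δ cos θ = (-0.684038)(0.899173) + (0.729446)(0.437593)(0.707107) = -0.389360
φ₂ = asin(-0.389360) = -0.399936 rad = -22.91°.
Δλ = atan2( sin θ sin δ cos φ₁ , cos δ − sin φ₁ sin φ₂ ) = atan2(0.225709, 0.632836) = 0.342598 rad = 19.63°.
λ₂ = λ₁ + Δλ = 20.73°.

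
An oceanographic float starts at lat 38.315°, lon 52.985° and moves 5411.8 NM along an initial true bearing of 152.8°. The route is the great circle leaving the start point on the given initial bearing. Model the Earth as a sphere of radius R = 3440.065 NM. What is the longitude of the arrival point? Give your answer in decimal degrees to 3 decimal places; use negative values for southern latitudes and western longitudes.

longitude 92.737°

δ = 5411.8/3440.065 = 1.573168 rad (90.1359°).
Start latitude φ₁ = 0.668723 rad; initial bearing θ = 2.666863 rad.
Applying the spherical law of cosines for sides, sin φ₂ = sin φ₁ cos δ + cos φ₁ sin δ cos θ = -0.699317, so φ₂ = -44.372°.
For the longitude increment, Δλ = atan2( sin θ sin δ cos φ₁, cos δ − sin φ₁ sin φ₂ ) = atan2(0.358644, 0.431194) = 39.752°.
λ₂ = 52.985° + 39.752° = 92.737°.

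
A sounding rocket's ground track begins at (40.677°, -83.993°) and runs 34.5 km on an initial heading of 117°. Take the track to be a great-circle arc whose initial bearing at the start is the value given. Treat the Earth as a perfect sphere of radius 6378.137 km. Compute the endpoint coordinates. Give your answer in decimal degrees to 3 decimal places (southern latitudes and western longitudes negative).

latitude 40.536°, longitude -83.630°

Angular distance δ = d/R = 34.5 / 6378.137 = 0.005409 rad.
With φ₁ = 40.677° = 0.709948 rad and θ = 117° = 2.042035 rad:
sin φ₂ = sin φ₁ cos δ + cos φ₁ sin δ cos θ = (0.651794)(0.999985) + (0.758396)(0.005409)(-0.453990) = 0.649922
φ₂ = asin(0.649922) = 0.707482 rad = 40.536°.
For the longitude increment, Δλ = atan2( sin θ sin δ cos φ₁, cos δ − sin φ₁ sin φ₂ ) = atan2(0.003655, 0.576370) = 0.363°.
λ₂ = -83.993° + 0.363° = -83.630°.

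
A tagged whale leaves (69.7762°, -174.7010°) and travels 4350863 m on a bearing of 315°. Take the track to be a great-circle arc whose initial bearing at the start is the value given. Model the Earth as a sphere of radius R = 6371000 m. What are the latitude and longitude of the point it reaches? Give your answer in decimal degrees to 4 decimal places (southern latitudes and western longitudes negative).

δ = 4350863/6371000 = 0.682917 rad (39.1283°).
With φ₁ = 69.7762° = 1.217824 rad and θ = 315° = 5.497787 rad:
Applying the spherical law of cosines for sides, sin φ₂ = sin φ₁ cos δ + cos φ₁ sin δ cos θ = 0.882166, so φ₂ = 61.9047°.
Δλ = atan2( sin θ sin δ cos φ₁ , cos δ − sin φ₁ sin φ₂ ) = atan2(-0.154255, -0.052044) = -1.896196 rad = -108.6440°.
λ₂ = -174.7010° + -108.6440° = -283.3450°, normalized to (−180°, 180°] → 76.6550°.

latitude 61.9047°, longitude 76.6550°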